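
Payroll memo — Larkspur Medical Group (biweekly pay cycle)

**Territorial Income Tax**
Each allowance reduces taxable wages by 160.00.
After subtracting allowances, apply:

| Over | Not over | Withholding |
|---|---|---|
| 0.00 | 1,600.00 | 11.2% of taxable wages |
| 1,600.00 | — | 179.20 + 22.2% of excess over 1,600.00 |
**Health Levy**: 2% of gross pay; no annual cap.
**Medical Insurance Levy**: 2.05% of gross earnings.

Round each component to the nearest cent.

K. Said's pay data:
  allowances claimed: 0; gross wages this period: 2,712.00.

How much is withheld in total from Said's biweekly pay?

Territorial Income Tax: taxable = 2,712.00
  179.20 + 22.2% × (2,712.00 − 1,600.00) = 179.20 + 22.2% × 1,112.00 = 426.06
Health Levy: 2% × 2,712.00 = 54.24
Medical Insurance Levy: 2.05% × 2,712.00 = 55.60
Total: 426.06 + 54.24 + 55.60 = 535.90

535.90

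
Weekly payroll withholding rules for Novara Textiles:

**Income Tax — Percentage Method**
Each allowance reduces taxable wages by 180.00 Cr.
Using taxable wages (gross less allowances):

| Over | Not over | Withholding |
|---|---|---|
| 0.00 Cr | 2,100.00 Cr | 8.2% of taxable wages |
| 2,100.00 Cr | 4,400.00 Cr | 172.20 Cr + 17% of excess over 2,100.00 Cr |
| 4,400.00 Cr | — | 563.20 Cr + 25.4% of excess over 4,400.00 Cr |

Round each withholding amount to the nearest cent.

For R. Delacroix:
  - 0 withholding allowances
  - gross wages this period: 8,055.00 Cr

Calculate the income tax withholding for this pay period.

Income Tax: taxable = 8,055.00 Cr
  563.20 Cr + 25.4% × (8,055.00 Cr − 4,400.00 Cr) = 563.20 Cr + 25.4% × 3,655.00 Cr = 1,491.57 Cr

1,491.57 Cr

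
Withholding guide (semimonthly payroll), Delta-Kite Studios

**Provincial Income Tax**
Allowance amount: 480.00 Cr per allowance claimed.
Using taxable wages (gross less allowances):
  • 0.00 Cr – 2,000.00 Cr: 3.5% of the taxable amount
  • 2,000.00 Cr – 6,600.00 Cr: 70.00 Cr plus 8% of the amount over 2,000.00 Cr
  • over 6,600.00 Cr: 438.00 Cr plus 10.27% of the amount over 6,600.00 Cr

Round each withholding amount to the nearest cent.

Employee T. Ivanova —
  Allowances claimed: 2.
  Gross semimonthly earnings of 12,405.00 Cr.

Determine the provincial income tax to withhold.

935.58 Cr

Provincial Income Tax: taxable = 12,405.00 Cr − 2×480.00 Cr = 11,445.00 Cr
  438.00 Cr + 10.27% × (11,445.00 Cr − 6,600.00 Cr) = 438.00 Cr + 10.27% × 4,845.00 Cr = 935.58 Cr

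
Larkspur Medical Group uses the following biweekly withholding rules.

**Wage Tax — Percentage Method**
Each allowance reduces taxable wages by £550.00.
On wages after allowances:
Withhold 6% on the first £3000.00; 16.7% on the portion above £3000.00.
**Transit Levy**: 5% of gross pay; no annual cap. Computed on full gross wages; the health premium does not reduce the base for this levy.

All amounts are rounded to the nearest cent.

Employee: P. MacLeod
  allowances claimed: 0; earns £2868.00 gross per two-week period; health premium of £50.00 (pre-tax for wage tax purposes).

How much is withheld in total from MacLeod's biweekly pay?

£312.48

Wage Tax: taxable = £2868.00 − £50.00 = £2818.00
  6% × £2818.00 = £169.08
Transit Levy: 5% × £2868.00 = £143.40
Total: £169.08 + £143.40 = £312.48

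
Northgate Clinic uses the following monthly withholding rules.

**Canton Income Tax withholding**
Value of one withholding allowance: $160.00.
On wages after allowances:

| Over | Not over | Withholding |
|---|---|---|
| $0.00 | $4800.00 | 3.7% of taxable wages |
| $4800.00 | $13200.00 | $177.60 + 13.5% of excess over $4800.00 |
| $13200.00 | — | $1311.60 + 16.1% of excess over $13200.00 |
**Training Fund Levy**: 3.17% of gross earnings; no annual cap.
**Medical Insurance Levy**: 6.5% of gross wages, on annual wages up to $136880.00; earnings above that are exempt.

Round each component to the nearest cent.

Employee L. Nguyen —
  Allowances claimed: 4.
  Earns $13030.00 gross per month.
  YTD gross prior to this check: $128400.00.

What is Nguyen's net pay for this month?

$10863.50

Canton Income Tax: taxable = $13030.00 − 4×$160.00 = $12390.00
  $177.60 + 13.5% × ($12390.00 − $4800.00) = $177.60 + 13.5% × $7590.00 = $1202.25
Training Fund Levy: 3.17% × $13030.00 = $413.05
Medical Insurance Levy: cap $136880.00 − YTD $128400.00 = $8480.00 subject; 6.5% × $8480.00 = $551.20
Total withheld: $1202.25 + $413.05 + $551.20 = $2166.50
Net pay: $13030.00 − $2166.50 = $10863.50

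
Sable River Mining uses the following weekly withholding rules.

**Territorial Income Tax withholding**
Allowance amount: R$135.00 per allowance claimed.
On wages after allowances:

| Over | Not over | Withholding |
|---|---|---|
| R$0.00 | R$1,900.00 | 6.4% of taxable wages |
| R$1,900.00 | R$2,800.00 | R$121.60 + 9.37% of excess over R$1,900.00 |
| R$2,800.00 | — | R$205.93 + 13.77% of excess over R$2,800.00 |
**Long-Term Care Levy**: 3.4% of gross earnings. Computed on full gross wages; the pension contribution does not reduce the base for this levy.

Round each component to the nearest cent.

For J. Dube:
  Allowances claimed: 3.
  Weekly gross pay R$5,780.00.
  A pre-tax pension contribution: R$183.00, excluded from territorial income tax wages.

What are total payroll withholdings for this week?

Territorial Income Tax: taxable = R$5,780.00 − R$183.00 − 3×R$135.00 = R$5,192.00
  R$205.93 + 13.77% × (R$5,192.00 − R$2,800.00) = R$205.93 + 13.77% × R$2,392.00 = R$535.31
Long-Term Care Levy: 3.4% × R$5,780.00 = R$196.52
Total: R$535.31 + R$196.52 = R$731.83

R$731.83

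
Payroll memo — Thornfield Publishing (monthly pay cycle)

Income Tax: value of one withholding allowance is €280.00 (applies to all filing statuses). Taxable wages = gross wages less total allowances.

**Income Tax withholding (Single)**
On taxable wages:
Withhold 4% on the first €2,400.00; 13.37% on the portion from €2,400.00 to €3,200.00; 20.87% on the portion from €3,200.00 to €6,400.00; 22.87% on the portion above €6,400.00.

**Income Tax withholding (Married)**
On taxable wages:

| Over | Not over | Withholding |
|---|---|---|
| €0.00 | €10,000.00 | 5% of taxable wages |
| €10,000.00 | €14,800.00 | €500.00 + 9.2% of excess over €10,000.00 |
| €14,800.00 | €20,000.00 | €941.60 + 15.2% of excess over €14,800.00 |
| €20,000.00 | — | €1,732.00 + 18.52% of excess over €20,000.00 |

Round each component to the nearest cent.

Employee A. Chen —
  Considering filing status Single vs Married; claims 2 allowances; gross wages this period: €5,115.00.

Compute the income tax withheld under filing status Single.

€485.75

Income Tax (Single): taxable = €5,115.00 − 2×€280.00 = €4,555.00
  €202.96 + 20.87% × (€4,555.00 − €3,200.00) = €202.96 + 20.87% × €1,355.00 = €485.75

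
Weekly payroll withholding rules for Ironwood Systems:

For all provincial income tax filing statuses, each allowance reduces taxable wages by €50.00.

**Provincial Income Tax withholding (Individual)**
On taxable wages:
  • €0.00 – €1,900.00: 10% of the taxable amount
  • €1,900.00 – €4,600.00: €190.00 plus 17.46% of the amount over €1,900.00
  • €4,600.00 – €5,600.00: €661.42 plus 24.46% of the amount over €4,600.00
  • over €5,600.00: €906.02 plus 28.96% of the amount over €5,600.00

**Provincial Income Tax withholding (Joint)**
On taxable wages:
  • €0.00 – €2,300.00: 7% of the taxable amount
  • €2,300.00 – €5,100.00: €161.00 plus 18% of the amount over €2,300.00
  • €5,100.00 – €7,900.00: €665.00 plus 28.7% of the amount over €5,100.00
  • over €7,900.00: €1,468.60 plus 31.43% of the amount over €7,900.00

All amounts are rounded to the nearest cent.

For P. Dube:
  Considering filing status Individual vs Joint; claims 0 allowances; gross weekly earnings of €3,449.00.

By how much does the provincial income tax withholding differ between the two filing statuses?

Provincial Income Tax (Individual): taxable = €3,449.00
  €190.00 + 17.46% × (€3,449.00 − €1,900.00) = €190.00 + 17.46% × €1,549.00 = €460.46
Provincial Income Tax (Joint): taxable = €3,449.00
  €161.00 + 18% × (€3,449.00 − €2,300.00) = €161.00 + 18% × €1,149.00 = €367.82
Difference: |€460.46 − €367.82| = €92.64 (higher under Individual)

€92.64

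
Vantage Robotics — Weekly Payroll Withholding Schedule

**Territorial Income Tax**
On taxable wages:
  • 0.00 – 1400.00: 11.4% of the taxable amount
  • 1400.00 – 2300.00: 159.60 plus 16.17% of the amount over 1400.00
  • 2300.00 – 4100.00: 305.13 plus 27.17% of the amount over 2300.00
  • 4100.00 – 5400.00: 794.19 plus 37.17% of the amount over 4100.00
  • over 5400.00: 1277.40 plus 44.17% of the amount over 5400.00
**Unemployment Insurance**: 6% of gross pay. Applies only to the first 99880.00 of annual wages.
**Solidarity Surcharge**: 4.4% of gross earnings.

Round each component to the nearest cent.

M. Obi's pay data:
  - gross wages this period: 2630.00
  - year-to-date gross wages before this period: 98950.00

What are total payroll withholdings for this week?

566.31

Territorial Income Tax: taxable = 2630.00
  305.13 + 27.17% × (2630.00 − 2300.00) = 305.13 + 27.17% × 330.00 = 394.79
Unemployment Insurance: cap 99880.00 − YTD 98950.00 = 930.00 subject; 6% × 930.00 = 55.80
Solidarity Surcharge: 4.4% × 2630.00 = 115.72
Total: 394.79 + 55.80 + 115.72 = 566.31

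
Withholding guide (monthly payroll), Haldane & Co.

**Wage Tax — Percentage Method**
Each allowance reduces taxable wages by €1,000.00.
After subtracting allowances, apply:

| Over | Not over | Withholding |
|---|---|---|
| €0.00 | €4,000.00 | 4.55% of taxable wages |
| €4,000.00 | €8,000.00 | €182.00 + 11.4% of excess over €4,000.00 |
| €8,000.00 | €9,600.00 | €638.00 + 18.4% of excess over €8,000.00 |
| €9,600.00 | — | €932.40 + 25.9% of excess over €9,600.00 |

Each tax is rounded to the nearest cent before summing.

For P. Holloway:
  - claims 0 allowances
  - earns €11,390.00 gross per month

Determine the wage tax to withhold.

Wage Tax: taxable = €11,390.00
  €932.40 + 25.9% × (€11,390.00 − €9,600.00) = €932.40 + 25.9% × €1,790.00 = €1,396.01

€1,396.01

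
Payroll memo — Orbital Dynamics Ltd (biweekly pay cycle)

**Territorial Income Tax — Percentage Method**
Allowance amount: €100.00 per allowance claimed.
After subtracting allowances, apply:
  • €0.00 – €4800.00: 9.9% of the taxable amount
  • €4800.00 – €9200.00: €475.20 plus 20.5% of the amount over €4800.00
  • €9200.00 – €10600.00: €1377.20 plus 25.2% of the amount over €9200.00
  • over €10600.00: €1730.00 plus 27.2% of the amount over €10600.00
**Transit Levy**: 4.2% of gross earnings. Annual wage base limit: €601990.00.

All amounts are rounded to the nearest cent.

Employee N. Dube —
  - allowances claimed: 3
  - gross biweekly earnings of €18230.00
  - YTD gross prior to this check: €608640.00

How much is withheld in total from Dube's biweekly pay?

€3723.76

Territorial Income Tax: taxable = €18230.00 − 3×€100.00 = €17930.00
  €1730.00 + 27.2% × (€17930.00 − €10600.00) = €1730.00 + 27.2% × €7330.00 = €3723.76
Transit Levy: YTD €608640.00 ≥ cap €601990.00 → €0.00
Total: €3723.76 + €0.00 = €3723.76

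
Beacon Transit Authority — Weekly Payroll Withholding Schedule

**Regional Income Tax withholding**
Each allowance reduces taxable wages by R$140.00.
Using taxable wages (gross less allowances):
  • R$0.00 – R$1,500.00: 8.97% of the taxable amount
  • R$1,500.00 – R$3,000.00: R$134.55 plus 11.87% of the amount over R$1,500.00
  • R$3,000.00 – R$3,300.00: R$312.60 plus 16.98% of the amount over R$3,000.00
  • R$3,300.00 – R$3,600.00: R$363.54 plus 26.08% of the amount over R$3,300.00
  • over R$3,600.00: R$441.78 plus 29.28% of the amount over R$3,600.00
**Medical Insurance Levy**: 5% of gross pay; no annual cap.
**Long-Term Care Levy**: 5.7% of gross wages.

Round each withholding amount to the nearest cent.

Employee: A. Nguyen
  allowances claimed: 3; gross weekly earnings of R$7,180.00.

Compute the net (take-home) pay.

Regional Income Tax: taxable = R$7,180.00 − 3×R$140.00 = R$6,760.00
  R$441.78 + 29.28% × (R$6,760.00 − R$3,600.00) = R$441.78 + 29.28% × R$3,160.00 = R$1,367.03
Medical Insurance Levy: 5% × R$7,180.00 = R$359.00
Long-Term Care Levy: 5.7% × R$7,180.00 = R$409.26
Total withheld: R$1,367.03 + R$359.00 + R$409.26 = R$2,135.29
Net pay: R$7,180.00 − R$2,135.29 = R$5,044.71

R$5,044.71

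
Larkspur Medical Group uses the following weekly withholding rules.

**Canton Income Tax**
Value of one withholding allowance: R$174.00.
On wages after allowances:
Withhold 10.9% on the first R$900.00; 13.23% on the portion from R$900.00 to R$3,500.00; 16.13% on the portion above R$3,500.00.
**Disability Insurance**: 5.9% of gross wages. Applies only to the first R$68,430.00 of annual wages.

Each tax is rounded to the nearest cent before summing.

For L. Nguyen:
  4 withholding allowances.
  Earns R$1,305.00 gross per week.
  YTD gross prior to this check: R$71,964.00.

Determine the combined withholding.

Canton Income Tax: taxable = R$1,305.00 − 4×R$174.00 = R$609.00
  10.9% × R$609.00 = R$66.38
Disability Insurance: YTD R$71,964.00 ≥ cap R$68,430.00 → R$0.00
Total: R$66.38 + R$0.00 = R$66.38

R$66.38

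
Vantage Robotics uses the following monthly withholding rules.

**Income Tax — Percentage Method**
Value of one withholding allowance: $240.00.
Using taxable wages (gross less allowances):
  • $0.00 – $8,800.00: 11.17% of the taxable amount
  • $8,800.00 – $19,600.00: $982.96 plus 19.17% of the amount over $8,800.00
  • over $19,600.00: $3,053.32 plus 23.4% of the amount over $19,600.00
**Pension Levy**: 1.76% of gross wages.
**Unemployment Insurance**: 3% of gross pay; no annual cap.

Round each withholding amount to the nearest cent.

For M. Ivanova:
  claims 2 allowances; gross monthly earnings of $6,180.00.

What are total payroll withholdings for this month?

$930.86

Income Tax: taxable = $6,180.00 − 2×$240.00 = $5,700.00
  11.17% × $5,700.00 = $636.69
Pension Levy: 1.76% × $6,180.00 = $108.77
Unemployment Insurance: 3% × $6,180.00 = $185.40
Total: $636.69 + $108.77 + $185.40 = $930.86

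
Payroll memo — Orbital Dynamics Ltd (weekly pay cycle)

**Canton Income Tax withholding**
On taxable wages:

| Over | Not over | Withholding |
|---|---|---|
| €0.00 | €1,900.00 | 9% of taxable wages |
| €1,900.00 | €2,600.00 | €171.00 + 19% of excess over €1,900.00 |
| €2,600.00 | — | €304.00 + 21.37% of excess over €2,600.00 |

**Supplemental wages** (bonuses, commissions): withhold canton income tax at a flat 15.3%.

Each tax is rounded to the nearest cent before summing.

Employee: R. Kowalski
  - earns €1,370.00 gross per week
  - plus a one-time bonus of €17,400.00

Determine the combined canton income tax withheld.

€2,785.50

Canton Income Tax: taxable = €1,370.00
  9% × €1,370.00 = €123.30
Supplemental (15.3% flat on bonus): 15.3% × €17,400.00 = €2,662.20
Total canton income tax: €123.30 + €2,662.20 = €2,785.50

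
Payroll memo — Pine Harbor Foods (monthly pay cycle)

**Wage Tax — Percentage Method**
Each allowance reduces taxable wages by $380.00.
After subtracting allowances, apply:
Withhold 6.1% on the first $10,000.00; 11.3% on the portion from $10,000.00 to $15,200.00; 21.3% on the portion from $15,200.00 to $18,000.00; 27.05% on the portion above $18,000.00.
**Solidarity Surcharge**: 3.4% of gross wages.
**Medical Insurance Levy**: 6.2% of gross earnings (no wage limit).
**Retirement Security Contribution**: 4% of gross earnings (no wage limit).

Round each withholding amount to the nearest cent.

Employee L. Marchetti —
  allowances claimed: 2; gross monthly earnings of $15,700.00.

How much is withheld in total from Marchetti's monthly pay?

Wage Tax: taxable = $15,700.00 − 2×$380.00 = $14,940.00
  $610.00 + 11.3% × ($14,940.00 − $10,000.00) = $610.00 + 11.3% × $4,940.00 = $1,168.22
Solidarity Surcharge: 3.4% × $15,700.00 = $533.80
Medical Insurance Levy: 6.2% × $15,700.00 = $973.40
Retirement Security Contribution: 4% × $15,700.00 = $628.00
Total: $1,168.22 + $533.80 + $973.40 + $628.00 = $3,303.42

$3,303.42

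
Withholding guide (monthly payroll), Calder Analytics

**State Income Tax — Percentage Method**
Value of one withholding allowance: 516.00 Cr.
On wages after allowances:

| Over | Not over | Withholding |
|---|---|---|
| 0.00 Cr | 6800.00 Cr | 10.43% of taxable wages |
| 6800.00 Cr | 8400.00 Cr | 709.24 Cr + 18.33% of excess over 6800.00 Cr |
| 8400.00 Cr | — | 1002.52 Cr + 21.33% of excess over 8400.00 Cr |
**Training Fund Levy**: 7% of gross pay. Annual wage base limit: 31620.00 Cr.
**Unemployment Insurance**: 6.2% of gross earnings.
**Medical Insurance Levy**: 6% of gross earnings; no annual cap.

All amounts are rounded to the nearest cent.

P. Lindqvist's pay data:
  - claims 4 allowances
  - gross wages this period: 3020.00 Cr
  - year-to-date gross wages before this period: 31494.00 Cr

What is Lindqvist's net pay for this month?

State Income Tax: taxable = 3020.00 Cr − 4×516.00 Cr = 956.00 Cr
  10.43% × 956.00 Cr = 99.71 Cr
Training Fund Levy: cap 31620.00 Cr − YTD 31494.00 Cr = 126.00 Cr subject; 7% × 126.00 Cr = 8.82 Cr
Unemployment Insurance: 6.2% × 3020.00 Cr = 187.24 Cr
Medical Insurance Levy: 6% × 3020.00 Cr = 181.20 Cr
Total withheld: 99.71 Cr + 8.82 Cr + 187.24 Cr + 181.20 Cr = 476.97 Cr
Net pay: 3020.00 Cr − 476.97 Cr = 2543.03 Cr

2543.03 Cr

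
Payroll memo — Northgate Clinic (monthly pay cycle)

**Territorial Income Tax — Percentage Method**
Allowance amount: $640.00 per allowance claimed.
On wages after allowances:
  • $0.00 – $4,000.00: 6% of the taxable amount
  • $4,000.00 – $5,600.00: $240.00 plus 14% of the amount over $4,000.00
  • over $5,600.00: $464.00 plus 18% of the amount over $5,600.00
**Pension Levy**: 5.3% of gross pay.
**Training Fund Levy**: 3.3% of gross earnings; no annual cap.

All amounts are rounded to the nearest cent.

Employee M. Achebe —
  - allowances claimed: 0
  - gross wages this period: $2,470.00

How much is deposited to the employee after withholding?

Territorial Income Tax: taxable = $2,470.00
  6% × $2,470.00 = $148.20
Pension Levy: 5.3% × $2,470.00 = $130.91
Training Fund Levy: 3.3% × $2,470.00 = $81.51
Total withheld: $148.20 + $130.91 + $81.51 = $360.62
Net pay: $2,470.00 − $360.62 = $2,109.38

$2,109.38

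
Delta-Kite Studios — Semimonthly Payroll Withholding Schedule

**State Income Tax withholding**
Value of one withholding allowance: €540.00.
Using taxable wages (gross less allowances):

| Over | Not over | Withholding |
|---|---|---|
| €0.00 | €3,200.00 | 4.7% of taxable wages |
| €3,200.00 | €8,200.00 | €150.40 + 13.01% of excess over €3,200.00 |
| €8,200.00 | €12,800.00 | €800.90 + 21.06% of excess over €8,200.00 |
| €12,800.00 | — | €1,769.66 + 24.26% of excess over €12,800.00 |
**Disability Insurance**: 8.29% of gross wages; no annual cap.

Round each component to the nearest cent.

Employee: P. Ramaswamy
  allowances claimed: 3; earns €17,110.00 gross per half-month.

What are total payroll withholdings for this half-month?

State Income Tax: taxable = €17,110.00 − 3×€540.00 = €15,490.00
  €1,769.66 + 24.26% × (€15,490.00 − €12,800.00) = €1,769.66 + 24.26% × €2,690.00 = €2,422.25
Disability Insurance: 8.29% × €17,110.00 = €1,418.42
Total: €2,422.25 + €1,418.42 = €3,840.67

€3,840.67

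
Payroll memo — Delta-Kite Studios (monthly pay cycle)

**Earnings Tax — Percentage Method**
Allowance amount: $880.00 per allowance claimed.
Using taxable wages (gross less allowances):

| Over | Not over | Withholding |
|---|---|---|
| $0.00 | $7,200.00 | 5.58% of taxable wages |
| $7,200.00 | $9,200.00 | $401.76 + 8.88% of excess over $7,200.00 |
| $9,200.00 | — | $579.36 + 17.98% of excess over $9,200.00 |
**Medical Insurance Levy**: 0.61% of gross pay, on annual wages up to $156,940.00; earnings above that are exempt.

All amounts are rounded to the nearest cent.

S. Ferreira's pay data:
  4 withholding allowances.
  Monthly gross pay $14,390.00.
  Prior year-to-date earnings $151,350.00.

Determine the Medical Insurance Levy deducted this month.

Medical Insurance Levy: cap $156,940.00 − YTD $151,350.00 = $5,590.00 subject; 0.61% × $5,590.00 = $34.10

$34.10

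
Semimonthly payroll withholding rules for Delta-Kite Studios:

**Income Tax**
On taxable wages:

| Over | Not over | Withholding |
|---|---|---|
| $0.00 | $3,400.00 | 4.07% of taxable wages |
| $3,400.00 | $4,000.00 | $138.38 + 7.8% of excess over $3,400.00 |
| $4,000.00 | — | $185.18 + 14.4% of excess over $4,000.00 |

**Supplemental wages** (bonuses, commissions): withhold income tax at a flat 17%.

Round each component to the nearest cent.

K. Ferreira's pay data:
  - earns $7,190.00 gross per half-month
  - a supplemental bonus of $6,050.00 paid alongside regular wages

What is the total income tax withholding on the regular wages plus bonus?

Income Tax: taxable = $7,190.00
  $185.18 + 14.4% × ($7,190.00 − $4,000.00) = $185.18 + 14.4% × $3,190.00 = $644.54
Supplemental (17% flat on bonus): 17% × $6,050.00 = $1,028.50
Total income tax: $644.54 + $1,028.50 = $1,673.04

$1,673.04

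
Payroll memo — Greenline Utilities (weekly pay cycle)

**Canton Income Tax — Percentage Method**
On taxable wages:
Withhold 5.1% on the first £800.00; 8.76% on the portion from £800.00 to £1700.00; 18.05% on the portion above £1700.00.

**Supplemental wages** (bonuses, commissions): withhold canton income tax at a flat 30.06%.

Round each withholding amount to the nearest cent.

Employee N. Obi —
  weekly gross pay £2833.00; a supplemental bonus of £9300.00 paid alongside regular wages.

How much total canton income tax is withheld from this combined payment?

£3119.73

Canton Income Tax: taxable = £2833.00
  £119.64 + 18.05% × (£2833.00 − £1700.00) = £119.64 + 18.05% × £1133.00 = £324.15
Supplemental (30.06% flat on bonus): 30.06% × £9300.00 = £2795.58
Total canton income tax: £324.15 + £2795.58 = £3119.73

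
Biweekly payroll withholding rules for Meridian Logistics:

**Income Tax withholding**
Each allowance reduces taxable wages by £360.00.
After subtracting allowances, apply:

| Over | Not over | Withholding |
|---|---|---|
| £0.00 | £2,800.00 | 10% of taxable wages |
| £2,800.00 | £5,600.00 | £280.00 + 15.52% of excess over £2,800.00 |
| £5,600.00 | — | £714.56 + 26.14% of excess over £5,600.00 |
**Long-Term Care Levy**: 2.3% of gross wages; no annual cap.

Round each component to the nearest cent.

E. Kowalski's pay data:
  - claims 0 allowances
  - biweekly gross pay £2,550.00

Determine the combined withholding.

£313.65

Income Tax: taxable = £2,550.00
  10% × £2,550.00 = £255.00
Long-Term Care Levy: 2.3% × £2,550.00 = £58.65
Total: £255.00 + £58.65 = £313.65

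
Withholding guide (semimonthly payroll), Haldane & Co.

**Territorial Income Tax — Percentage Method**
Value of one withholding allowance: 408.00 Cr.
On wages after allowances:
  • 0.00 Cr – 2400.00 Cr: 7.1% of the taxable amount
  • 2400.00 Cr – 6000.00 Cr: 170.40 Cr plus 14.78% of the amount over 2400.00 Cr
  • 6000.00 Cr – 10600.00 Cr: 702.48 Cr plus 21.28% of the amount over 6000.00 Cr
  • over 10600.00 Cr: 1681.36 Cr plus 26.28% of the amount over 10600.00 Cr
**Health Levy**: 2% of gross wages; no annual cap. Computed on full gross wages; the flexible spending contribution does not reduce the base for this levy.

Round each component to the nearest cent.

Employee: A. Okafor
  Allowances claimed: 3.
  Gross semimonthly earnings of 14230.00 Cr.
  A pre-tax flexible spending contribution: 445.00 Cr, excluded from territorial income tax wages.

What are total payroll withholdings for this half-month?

Territorial Income Tax: taxable = 14230.00 Cr − 445.00 Cr − 3×408.00 Cr = 12561.00 Cr
  1681.36 Cr + 26.28% × (12561.00 Cr − 10600.00 Cr) = 1681.36 Cr + 26.28% × 1961.00 Cr = 2196.71 Cr
Health Levy: 2% × 14230.00 Cr = 284.60 Cr
Total: 2196.71 Cr + 284.60 Cr = 2481.31 Cr

2481.31 Cr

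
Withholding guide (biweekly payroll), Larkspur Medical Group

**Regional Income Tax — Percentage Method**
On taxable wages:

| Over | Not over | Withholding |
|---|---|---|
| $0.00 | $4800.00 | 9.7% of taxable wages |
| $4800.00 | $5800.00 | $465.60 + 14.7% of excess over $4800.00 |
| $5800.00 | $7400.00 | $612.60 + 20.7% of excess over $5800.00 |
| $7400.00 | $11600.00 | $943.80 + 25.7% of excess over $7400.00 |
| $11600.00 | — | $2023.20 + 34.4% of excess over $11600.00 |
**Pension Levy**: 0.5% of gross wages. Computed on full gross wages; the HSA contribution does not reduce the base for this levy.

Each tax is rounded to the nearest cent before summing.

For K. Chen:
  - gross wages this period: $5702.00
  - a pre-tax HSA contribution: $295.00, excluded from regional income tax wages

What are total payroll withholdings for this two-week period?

Regional Income Tax: taxable = $5702.00 − $295.00 = $5407.00
  $465.60 + 14.7% × ($5407.00 − $4800.00) = $465.60 + 14.7% × $607.00 = $554.83
Pension Levy: 0.5% × $5702.00 = $28.51
Total: $554.83 + $28.51 = $583.34

$583.34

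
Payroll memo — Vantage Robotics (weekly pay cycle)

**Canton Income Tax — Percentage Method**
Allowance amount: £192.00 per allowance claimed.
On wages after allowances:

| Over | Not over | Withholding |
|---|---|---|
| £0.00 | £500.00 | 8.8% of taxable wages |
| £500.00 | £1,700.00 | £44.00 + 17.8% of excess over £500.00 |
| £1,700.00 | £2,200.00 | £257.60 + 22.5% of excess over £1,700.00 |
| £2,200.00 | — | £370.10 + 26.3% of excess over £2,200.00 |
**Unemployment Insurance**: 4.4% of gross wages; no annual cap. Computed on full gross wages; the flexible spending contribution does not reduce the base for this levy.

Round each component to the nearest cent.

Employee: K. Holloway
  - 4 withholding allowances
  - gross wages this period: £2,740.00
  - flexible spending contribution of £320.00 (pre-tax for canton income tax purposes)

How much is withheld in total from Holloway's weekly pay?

Canton Income Tax: taxable = £2,740.00 − £320.00 − 4×£192.00 = £1,652.00
  £44.00 + 17.8% × (£1,652.00 − £500.00) = £44.00 + 17.8% × £1,152.00 = £249.06
Unemployment Insurance: 4.4% × £2,740.00 = £120.56
Total: £249.06 + £120.56 = £369.62

£369.62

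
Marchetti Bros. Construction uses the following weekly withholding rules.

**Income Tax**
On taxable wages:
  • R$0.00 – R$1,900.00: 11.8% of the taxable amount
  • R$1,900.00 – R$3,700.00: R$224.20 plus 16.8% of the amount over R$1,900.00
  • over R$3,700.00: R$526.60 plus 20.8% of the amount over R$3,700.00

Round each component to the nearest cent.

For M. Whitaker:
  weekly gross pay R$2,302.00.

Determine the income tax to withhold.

Income Tax: taxable = R$2,302.00
  R$224.20 + 16.8% × (R$2,302.00 − R$1,900.00) = R$224.20 + 16.8% × R$402.00 = R$291.74

R$291.74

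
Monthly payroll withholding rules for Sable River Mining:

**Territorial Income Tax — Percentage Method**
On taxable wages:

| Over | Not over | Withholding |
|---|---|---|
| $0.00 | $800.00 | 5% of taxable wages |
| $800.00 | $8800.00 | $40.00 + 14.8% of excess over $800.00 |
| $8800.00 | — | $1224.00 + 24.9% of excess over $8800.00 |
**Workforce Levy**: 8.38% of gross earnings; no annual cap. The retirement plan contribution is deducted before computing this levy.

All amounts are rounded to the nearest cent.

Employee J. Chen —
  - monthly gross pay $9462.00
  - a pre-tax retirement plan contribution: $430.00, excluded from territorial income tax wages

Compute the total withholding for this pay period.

Territorial Income Tax: taxable = $9462.00 − $430.00 = $9032.00
  $1224.00 + 24.9% × ($9032.00 − $8800.00) = $1224.00 + 24.9% × $232.00 = $1281.77
Workforce Levy: 8.38% × $9032.00 = $756.88
Total: $1281.77 + $756.88 = $2038.65

$2038.65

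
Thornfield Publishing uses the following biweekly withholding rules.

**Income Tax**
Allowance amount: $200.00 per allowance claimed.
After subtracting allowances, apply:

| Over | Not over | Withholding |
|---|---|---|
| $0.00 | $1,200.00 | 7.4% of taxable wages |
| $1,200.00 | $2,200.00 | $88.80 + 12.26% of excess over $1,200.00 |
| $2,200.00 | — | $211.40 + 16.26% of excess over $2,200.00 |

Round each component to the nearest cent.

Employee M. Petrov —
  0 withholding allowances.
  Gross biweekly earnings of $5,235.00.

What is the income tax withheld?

Income Tax: taxable = $5,235.00
  $211.40 + 16.26% × ($5,235.00 − $2,200.00) = $211.40 + 16.26% × $3,035.00 = $704.89

$704.89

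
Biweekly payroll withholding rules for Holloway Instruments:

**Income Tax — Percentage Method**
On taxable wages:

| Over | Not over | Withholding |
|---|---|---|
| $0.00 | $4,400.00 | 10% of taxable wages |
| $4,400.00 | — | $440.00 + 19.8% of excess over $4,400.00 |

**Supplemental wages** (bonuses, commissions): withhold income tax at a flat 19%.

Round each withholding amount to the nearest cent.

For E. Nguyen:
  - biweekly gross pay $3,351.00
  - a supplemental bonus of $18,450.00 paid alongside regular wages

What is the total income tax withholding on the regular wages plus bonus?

$3,840.60

Income Tax: taxable = $3,351.00
  10% × $3,351.00 = $335.10
Supplemental (19% flat on bonus): 19% × $18,450.00 = $3,505.50
Total income tax: $335.10 + $3,505.50 = $3,840.60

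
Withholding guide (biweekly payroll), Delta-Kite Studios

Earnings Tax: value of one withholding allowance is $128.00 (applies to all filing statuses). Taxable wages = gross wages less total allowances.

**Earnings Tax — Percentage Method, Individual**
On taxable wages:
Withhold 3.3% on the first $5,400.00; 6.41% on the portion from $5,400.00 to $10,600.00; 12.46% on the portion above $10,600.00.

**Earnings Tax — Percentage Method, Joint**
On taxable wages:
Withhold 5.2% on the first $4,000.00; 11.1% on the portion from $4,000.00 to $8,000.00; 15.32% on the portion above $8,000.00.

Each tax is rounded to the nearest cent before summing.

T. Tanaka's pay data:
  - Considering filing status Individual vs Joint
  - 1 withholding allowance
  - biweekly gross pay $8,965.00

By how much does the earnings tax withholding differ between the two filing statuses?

$381.72

Earnings Tax (Individual): taxable = $8,965.00 − 1×$128.00 = $8,837.00
  $178.20 + 6.41% × ($8,837.00 − $5,400.00) = $178.20 + 6.41% × $3,437.00 = $398.51
Earnings Tax (Joint): taxable = $8,965.00 − 1×$128.00 = $8,837.00
  $652.00 + 15.32% × ($8,837.00 − $8,000.00) = $652.00 + 15.32% × $837.00 = $780.23
Difference: |$398.51 − $780.23| = $381.72 (higher under Joint)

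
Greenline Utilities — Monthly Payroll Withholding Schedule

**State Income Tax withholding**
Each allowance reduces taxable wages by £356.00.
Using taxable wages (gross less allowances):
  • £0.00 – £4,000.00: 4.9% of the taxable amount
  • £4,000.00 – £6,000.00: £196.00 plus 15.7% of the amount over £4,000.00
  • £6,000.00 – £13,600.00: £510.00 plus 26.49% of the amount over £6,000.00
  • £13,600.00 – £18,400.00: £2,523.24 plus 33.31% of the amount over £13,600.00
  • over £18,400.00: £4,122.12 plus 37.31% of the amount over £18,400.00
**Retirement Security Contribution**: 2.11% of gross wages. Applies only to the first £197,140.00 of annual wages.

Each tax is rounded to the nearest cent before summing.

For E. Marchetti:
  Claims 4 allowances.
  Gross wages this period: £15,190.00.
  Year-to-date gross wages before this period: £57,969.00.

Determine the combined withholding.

£2,899.04

State Income Tax: taxable = £15,190.00 − 4×£356.00 = £13,766.00
  £2,523.24 + 33.31% × (£13,766.00 − £13,600.00) = £2,523.24 + 33.31% × £166.00 = £2,578.53
Retirement Security Contribution: 2.11% × £15,190.00 = £320.51
Total: £2,578.53 + £320.51 = £2,899.04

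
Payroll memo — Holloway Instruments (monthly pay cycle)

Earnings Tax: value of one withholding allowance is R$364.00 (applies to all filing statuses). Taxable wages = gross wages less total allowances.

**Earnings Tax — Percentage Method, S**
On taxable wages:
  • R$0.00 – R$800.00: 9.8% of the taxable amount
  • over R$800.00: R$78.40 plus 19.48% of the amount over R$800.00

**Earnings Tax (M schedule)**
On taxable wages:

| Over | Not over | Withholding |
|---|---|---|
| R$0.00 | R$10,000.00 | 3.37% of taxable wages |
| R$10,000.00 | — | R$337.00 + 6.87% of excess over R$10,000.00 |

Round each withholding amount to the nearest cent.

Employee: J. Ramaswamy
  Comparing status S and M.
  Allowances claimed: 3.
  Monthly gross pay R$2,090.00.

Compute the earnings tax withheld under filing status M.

R$33.63

Earnings Tax (M): taxable = R$2,090.00 − 3×R$364.00 = R$998.00
  3.37% × R$998.00 = R$33.63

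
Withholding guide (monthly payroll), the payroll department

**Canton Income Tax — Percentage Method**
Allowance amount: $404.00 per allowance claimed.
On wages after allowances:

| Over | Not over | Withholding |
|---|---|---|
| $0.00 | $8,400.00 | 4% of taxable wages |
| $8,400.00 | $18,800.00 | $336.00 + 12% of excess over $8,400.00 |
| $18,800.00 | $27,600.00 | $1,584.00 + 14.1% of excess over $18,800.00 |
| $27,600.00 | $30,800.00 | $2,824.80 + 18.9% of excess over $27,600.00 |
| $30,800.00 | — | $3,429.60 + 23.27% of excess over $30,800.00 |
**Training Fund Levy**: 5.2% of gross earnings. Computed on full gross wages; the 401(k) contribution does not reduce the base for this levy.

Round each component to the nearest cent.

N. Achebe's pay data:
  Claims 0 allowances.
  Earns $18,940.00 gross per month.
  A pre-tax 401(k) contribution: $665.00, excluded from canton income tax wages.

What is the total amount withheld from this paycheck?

Canton Income Tax: taxable = $18,940.00 − $665.00 = $18,275.00
  $336.00 + 12% × ($18,275.00 − $8,400.00) = $336.00 + 12% × $9,875.00 = $1,521.00
Training Fund Levy: 5.2% × $18,940.00 = $984.88
Total: $1,521.00 + $984.88 = $2,505.88

$2,505.88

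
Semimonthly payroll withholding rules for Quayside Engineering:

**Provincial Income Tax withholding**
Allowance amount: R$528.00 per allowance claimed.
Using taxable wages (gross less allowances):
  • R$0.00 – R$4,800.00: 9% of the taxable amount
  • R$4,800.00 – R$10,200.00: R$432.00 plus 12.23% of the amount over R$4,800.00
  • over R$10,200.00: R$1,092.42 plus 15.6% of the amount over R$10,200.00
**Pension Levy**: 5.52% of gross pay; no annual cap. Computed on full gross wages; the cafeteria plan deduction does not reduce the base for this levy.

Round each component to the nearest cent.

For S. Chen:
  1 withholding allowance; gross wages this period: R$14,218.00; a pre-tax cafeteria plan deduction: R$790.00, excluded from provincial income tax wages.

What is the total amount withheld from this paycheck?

Provincial Income Tax: taxable = R$14,218.00 − R$790.00 − 1×R$528.00 = R$12,900.00
  R$1,092.42 + 15.6% × (R$12,900.00 − R$10,200.00) = R$1,092.42 + 15.6% × R$2,700.00 = R$1,513.62
Pension Levy: 5.52% × R$14,218.00 = R$784.83
Total: R$1,513.62 + R$784.83 = R$2,298.45

R$2,298.45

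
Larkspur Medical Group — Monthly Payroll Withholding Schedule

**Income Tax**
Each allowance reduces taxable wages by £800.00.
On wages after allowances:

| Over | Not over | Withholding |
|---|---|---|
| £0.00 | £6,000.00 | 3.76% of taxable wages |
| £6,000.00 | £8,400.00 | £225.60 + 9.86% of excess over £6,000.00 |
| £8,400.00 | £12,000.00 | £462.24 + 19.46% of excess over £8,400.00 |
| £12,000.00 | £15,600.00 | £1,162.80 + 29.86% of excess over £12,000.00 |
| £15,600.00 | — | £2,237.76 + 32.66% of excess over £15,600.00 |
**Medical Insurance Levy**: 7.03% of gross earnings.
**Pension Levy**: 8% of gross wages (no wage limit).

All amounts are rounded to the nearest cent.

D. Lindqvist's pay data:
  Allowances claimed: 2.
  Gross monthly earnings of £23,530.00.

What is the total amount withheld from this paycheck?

Income Tax: taxable = £23,530.00 − 2×£800.00 = £21,930.00
  £2,237.76 + 32.66% × (£21,930.00 − £15,600.00) = £2,237.76 + 32.66% × £6,330.00 = £4,305.14
Medical Insurance Levy: 7.03% × £23,530.00 = £1,654.16
Pension Levy: 8% × £23,530.00 = £1,882.40
Total: £4,305.14 + £1,654.16 + £1,882.40 = £7,841.70

£7,841.70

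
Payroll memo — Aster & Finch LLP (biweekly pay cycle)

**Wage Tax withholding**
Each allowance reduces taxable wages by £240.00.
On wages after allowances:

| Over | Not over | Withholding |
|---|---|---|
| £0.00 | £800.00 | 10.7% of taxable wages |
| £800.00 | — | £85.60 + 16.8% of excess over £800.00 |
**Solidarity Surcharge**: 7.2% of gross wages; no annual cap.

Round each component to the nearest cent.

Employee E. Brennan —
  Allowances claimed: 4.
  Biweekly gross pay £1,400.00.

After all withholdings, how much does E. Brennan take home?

Wage Tax: taxable = £1,400.00 − 4×£240.00 = £440.00
  10.7% × £440.00 = £47.08
Solidarity Surcharge: 7.2% × £1,400.00 = £100.80
Total withheld: £47.08 + £100.80 = £147.88
Net pay: £1,400.00 − £147.88 = £1,252.12

£1,252.12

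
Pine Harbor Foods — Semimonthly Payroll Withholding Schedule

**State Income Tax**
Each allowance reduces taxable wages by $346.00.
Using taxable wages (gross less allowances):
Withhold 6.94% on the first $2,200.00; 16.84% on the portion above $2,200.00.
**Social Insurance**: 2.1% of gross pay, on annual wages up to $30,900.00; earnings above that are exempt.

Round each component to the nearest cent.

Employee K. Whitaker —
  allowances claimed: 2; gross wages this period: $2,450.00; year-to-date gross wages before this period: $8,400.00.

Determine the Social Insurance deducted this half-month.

Social Insurance: 2.1% × $2,450.00 = $51.45

$51.45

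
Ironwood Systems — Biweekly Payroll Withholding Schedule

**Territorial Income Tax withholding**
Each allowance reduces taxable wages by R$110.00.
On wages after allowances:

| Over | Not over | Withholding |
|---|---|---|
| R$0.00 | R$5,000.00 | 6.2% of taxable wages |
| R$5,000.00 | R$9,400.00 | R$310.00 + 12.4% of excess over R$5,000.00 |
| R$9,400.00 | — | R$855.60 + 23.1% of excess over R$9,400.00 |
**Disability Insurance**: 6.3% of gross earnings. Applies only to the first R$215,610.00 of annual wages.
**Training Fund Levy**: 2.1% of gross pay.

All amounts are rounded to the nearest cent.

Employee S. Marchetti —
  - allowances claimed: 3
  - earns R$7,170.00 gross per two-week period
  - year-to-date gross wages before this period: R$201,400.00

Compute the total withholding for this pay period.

Territorial Income Tax: taxable = R$7,170.00 − 3×R$110.00 = R$6,840.00
  R$310.00 + 12.4% × (R$6,840.00 − R$5,000.00) = R$310.00 + 12.4% × R$1,840.00 = R$538.16
Disability Insurance: 6.3% × R$7,170.00 = R$451.71
Training Fund Levy: 2.1% × R$7,170.00 = R$150.57
Total: R$538.16 + R$451.71 + R$150.57 = R$1,140.44

R$1,140.44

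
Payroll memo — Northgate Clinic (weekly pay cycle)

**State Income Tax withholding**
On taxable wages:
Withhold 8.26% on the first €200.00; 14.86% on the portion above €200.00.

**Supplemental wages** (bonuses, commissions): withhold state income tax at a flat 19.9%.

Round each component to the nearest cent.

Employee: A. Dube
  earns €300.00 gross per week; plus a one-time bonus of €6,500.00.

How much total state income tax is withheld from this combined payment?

State Income Tax: taxable = €300.00
  €16.52 + 14.86% × (€300.00 − €200.00) = €16.52 + 14.86% × €100.00 = €31.38
Supplemental (19.9% flat on bonus): 19.9% × €6,500.00 = €1,293.50
Total state income tax: €31.38 + €1,293.50 = €1,324.88

€1,324.88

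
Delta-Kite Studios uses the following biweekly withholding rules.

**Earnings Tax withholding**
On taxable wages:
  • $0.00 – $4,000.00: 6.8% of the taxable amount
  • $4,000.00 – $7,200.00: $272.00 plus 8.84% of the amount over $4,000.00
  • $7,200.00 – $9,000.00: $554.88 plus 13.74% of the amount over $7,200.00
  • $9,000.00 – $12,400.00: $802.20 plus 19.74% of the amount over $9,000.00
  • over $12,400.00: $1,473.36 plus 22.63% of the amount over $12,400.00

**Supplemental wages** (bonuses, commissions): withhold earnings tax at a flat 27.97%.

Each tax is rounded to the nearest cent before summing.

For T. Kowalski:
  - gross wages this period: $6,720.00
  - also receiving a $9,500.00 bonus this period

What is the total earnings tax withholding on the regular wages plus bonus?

$3,169.60

Earnings Tax: taxable = $6,720.00
  $272.00 + 8.84% × ($6,720.00 − $4,000.00) = $272.00 + 8.84% × $2,720.00 = $512.45
Supplemental (27.97% flat on bonus): 27.97% × $9,500.00 = $2,657.15
Total earnings tax: $512.45 + $2,657.15 = $3,169.60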